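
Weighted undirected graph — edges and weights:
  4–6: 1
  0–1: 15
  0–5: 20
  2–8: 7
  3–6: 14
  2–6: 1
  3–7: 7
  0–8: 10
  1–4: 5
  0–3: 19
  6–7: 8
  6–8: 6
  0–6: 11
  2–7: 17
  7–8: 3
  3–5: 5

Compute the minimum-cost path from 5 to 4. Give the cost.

Some routes from 5 to 4:
5 -> 3 -> 7 -> 8 -> 6 -> 4: 5 + 7 + 3 + 6 + 1 = 22
5 -> 3 -> 7 -> 8 -> 2 -> 6 -> 4: 5 + 7 + 3 + 7 + 1 + 1 = 24
5 -> 3 -> 6 -> 4: 5 + 14 + 1 = 20
5 -> 3 -> 7 -> 6 -> 4: 5 + 7 + 8 + 1 = 21
5 -> 3 -> 7 -> 2 -> 6 -> 4: 5 + 7 + 17 + 1 + 1 = 31
The minimum is 20.

20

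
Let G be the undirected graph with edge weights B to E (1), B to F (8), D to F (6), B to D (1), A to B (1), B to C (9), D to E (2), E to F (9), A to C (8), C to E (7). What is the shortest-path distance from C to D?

A few of the C→D routes:
C → A → B → E → D: 8 + 1 + 1 + 2 = 12
C → E → D: 7 + 2 = 9
C → B → E → D: 9 + 1 + 2 = 12
C → E → B → D: 7 + 1 + 1 = 9
C → B → D: 9 + 1 = 10
C → A → B → D: 8 + 1 + 1 = 10
The minimum is 9.

9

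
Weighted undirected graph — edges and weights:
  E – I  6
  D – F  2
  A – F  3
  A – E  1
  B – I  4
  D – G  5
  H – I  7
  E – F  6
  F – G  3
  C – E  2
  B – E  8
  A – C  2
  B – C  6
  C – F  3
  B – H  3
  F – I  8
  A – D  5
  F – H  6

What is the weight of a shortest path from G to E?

7

A few of the G→E routes:
G→F→A→C→E: 3 + 3 + 2 + 2 = 10
G→F→C→E: 3 + 3 + 2 = 8
G→F→C→A→E: 3 + 3 + 2 + 1 = 9
G→F→E: 3 + 6 = 9
G→F→A→E: 3 + 3 + 1 = 7
Shortest: 7.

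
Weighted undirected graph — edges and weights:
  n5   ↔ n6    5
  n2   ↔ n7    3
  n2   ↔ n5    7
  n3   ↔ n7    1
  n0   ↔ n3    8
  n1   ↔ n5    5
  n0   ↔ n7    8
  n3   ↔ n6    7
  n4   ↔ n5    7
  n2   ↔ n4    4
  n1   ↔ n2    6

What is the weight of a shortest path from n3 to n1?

10

Checking several routes:
n3 -> n6 -> n5 -> n1: 7 + 5 + 5 = 17
n3 -> n7 -> n2 -> n1: 1 + 3 + 6 = 10
n3 -> n7 -> n2 -> n5 -> n1: 1 + 3 + 7 + 5 = 16
The minimum is 10.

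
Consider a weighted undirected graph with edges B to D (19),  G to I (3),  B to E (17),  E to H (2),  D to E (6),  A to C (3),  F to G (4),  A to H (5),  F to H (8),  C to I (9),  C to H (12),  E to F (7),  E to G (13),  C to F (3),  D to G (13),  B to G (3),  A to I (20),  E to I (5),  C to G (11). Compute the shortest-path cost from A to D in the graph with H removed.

A few of the A→D routes:
A -> C -> I -> E -> D: 3 + 9 + 5 + 6 = 23
A -> C -> F -> G -> I -> E -> D: 3 + 3 + 4 + 3 + 5 + 6 = 24
A -> C -> G -> D: 3 + 11 + 13 = 27
A -> C -> F -> G -> D: 3 + 3 + 4 + 13 = 23
A -> C -> F -> E -> D: 3 + 3 + 7 + 6 = 19
Best route has total 19.

19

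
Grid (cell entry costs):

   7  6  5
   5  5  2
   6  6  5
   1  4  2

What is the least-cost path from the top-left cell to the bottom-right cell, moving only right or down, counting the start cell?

25

Best path: (0,0) -> (1,0) -> (2,0) -> (3,0) -> (3,1) -> (3,2)
Cost: 7 + 5 + 6 + 1 + 4 + 2 = 25
(Top row then right column would cost 27.)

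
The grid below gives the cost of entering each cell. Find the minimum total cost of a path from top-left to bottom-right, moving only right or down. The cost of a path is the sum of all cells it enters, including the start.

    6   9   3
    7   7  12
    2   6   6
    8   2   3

Take [0,0] -> [1,0] -> [2,0] -> [2,1] -> [3,1] -> [3,2] for a total of 6 + 7 + 2 + 6 + 2 + 3 = 26.
For comparison, the top-then-right route costs 39.

26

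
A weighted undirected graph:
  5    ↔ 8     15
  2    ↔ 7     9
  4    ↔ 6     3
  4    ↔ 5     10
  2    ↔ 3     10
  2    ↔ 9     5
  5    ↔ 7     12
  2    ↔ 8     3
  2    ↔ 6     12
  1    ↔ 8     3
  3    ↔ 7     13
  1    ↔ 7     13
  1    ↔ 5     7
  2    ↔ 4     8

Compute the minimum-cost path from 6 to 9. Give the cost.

16

Comparing a few candidate routes:
6 -> 4 -> 5 -> 1 -> 8 -> 2 -> 9: 3 + 10 + 7 + 3 + 3 + 5 = 31
6 -> 4 -> 5 -> 8 -> 2 -> 9: 3 + 10 + 15 + 3 + 5 = 36
6 -> 4 -> 5 -> 7 -> 2 -> 9: 3 + 10 + 12 + 9 + 5 = 39
6 -> 2 -> 9: 12 + 5 = 17
6 -> 4 -> 2 -> 9: 3 + 8 + 5 = 16
6 -> 4 -> 5 -> 1 -> 7 -> 2 -> 9: 3 + 10 + 7 + 13 + 9 + 5 = 47
Shortest: 16.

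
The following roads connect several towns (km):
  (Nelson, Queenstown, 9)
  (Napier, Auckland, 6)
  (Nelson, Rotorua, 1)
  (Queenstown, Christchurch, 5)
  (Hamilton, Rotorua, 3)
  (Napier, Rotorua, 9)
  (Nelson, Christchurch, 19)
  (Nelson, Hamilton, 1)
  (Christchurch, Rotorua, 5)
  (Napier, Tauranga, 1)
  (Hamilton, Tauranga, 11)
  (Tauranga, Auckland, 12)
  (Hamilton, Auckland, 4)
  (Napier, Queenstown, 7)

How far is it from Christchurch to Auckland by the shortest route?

11

A few of the Christchurch→Auckland routes:
Christchurch-Rotorua-Hamilton-Auckland: 5 + 3 + 4 = 12
Christchurch-Rotorua-Nelson-Hamilton-Auckland: 5 + 1 + 1 + 4 = 11
Christchurch-Queenstown-Napier-Auckland: 5 + 7 + 6 = 18
Shortest: 11 km.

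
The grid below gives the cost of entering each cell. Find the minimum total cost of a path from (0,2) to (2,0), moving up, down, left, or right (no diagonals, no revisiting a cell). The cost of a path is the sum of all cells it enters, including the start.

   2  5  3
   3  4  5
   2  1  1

12

Take (0,2)→(1,2)→(2,2)→(2,1)→(2,0) for a total of 3 + 5 + 1 + 1 + 2 = 12.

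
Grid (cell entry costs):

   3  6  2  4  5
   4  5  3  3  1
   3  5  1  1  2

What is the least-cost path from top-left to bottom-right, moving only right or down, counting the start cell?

Take (0,0) → (0,1) → (0,2) → (1,2) → (2,2) → (2,3) → (2,4) for a total of 3 + 6 + 2 + 3 + 1 + 1 + 2 = 18.

18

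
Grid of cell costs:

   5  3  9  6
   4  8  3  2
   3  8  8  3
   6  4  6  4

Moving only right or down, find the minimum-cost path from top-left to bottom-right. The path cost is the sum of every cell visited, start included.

28

Cheapest: r0c0 → r0c1 → r1c1 → r1c2 → r1c3 → r2c3 → r3c3
  5 + 3 + 8 + 3 + 2 + 3 + 4 = 28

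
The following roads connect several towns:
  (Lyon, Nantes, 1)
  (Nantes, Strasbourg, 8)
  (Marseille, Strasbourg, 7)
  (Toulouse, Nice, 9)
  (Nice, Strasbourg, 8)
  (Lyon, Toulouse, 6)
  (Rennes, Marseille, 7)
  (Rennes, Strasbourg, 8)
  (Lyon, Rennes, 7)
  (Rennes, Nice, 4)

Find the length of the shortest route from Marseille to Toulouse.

20

Comparing a few candidate routes:
Marseille -> Rennes -> Nice -> Toulouse: 7 + 4 + 9 = 20
Marseille -> Strasbourg -> Nantes -> Lyon -> Toulouse: 7 + 8 + 1 + 6 = 22
Marseille -> Rennes -> Lyon -> Toulouse: 7 + 7 + 6 = 20
The minimum is 20.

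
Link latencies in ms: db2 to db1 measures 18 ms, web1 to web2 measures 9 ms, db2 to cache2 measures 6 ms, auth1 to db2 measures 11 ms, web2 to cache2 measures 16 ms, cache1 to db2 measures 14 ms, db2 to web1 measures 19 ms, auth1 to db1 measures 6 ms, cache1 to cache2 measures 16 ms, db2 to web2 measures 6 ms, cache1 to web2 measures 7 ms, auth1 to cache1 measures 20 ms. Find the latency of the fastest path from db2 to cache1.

Comparing a few candidate routes:
db2 -> web2 -> cache1: 6 + 7 = 13
db2 -> cache1: 14
db2 -> cache2 -> cache1: 6 + 16 = 22
Shortest: 13 ms.

13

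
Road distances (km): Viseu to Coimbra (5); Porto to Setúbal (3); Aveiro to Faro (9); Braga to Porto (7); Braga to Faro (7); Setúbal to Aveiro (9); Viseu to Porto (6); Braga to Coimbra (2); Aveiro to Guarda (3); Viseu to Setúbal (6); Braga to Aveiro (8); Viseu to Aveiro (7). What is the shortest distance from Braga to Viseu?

Checking several routes:
Braga -> Porto -> Viseu: 7 + 6 = 13
Braga -> Porto -> Setúbal -> Viseu: 7 + 3 + 6 = 16
Braga -> Coimbra -> Viseu: 2 + 5 = 7
Braga -> Aveiro -> Viseu: 8 + 7 = 15
The minimum is 7 km.

7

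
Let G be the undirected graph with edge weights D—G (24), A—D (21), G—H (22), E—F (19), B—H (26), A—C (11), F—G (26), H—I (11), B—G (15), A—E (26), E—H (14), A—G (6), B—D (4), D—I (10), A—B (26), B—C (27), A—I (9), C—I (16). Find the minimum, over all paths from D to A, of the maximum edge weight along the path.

Checking several routes:
D - B - G - A: max(4, 15, 6) = 15
D - I - C - A: max(10, 16, 11) = 16
D - B - G - H - I - C - A: max(4, 15, 22, 11, 16, 11) = 22
D - I - A: max(10, 9) = 10
D - A: max(21) = 21
D - B - G - H - I - A: max(4, 15, 22, 11, 9) = 22
Best route has worst link 10.

10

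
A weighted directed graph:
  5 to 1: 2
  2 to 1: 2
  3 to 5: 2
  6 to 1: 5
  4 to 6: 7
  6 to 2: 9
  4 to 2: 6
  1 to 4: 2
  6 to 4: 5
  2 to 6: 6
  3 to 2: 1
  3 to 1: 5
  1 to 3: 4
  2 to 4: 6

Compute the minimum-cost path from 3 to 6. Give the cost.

7

Comparing a few candidate routes:
3 → 2 → 4 → 6: 1 + 6 + 7 = 14
3 → 2 → 6: 1 + 6 = 7
3 → 2 → 1 → 4 → 6: 1 + 2 + 2 + 7 = 12
3 → 5 → 1 → 4 → 6: 2 + 2 + 2 + 7 = 13
3 → 1 → 4 → 6: 5 + 2 + 7 = 14
The minimum is 7.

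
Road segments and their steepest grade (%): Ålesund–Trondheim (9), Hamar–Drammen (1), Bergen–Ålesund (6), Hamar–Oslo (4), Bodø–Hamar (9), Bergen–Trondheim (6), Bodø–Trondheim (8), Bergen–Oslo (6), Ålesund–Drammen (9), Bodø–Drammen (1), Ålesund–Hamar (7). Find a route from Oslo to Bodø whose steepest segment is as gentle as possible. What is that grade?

4

Some routes from Oslo to Bodø:
Oslo→Bergen→Ålesund→Hamar→Drammen→Bodø: max(6, 6, 7, 1, 1) = 7
Oslo→Hamar→Ålesund→Bergen→Trondheim→Bodø: max(4, 7, 6, 6, 8) = 8
Oslo→Hamar→Drammen→Bodø: max(4, 1, 1) = 4
Oslo→Bergen→Trondheim→Bodø: max(6, 6, 8) = 8
Best route has worst link 4%.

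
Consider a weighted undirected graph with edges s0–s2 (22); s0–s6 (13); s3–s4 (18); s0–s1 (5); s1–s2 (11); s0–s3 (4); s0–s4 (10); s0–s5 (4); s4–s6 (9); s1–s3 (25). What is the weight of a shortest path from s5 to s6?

17

Paths from s5 to s6:
s5-s0-s3-s4-s6: 4 + 4 + 18 + 9 = 35
s5-s0-s2-s1-s3-s4-s6: 4 + 22 + 11 + 25 + 18 + 9 = 89
s5-s0-s4-s6: 4 + 10 + 9 = 23
s5-s0-s6: 4 + 13 = 17
s5-s0-s1-s3-s4-s6: 4 + 5 + 25 + 18 + 9 = 61
The minimum is 17.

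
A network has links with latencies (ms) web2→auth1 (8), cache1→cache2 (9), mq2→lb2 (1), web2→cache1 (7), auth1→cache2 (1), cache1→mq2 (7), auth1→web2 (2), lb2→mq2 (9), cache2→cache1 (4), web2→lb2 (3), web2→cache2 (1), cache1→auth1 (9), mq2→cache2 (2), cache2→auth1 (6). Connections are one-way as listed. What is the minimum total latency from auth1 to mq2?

12

Candidate routes:
auth1-web2-lb2-mq2: 2 + 3 + 9 = 14
auth1-web2-cache2-cache1-mq2: 2 + 1 + 4 + 7 = 14
auth1-web2-cache1-mq2: 2 + 7 + 7 = 16
auth1-cache2-cache1-mq2: 1 + 4 + 7 = 12
The minimum is 12 ms.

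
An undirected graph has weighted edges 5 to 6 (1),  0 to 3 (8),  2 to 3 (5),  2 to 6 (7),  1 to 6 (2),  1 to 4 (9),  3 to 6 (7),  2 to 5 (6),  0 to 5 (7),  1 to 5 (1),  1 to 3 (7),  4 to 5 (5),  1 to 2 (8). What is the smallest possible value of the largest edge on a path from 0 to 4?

7

Some routes from 0 to 4:
0 → 3 → 6 → 5 → 4: max(8, 7, 1, 5) = 8
0 → 5 → 4: max(7, 5) = 7
0 → 3 → 6 → 1 → 5 → 4: max(8, 7, 2, 1, 5) = 8
0 → 3 → 6 → 2 → 5 → 4: max(8, 7, 7, 6, 5) = 8
0 → 3 → 6 → 1 → 2 → 5 → 4: max(8, 7, 2, 8, 6, 5) = 8
Best route has worst link 7.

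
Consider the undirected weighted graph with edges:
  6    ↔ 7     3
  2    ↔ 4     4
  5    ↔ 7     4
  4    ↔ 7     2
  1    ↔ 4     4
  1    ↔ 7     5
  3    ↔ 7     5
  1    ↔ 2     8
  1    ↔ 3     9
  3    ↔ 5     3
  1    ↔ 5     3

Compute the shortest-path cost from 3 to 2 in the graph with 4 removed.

A few of the 3→2 routes:
3→7→1→2: 5 + 5 + 8 = 18
3→5→1→2: 3 + 3 + 8 = 14
3→1→2: 9 + 8 = 17
Best route has total 14.

14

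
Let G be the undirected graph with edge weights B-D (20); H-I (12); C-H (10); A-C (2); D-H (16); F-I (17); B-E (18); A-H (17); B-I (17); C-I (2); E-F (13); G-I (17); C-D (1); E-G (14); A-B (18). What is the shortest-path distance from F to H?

29

Checking several routes:
F - I - H: 17 + 12 = 29
F - I - C - H: 17 + 2 + 10 = 29
F - I - C - D - H: 17 + 2 + 1 + 16 = 36
Best route has total 29.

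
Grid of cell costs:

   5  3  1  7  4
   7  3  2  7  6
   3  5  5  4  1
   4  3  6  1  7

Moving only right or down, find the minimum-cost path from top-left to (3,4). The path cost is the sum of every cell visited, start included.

28

Best path: [0,0] -> [0,1] -> [0,2] -> [1,2] -> [2,2] -> [2,3] -> [2,4] -> [3,4]
Cost: 5 + 3 + 1 + 2 + 5 + 4 + 1 + 7 = 28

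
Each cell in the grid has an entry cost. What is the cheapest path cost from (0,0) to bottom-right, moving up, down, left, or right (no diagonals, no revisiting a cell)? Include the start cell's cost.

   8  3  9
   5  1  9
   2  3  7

One optimal route is (0,0) → (0,1) → (1,1) → (2,1) → (2,2).
Its cost is 8 + 3 + 1 + 3 + 7 = 22.

22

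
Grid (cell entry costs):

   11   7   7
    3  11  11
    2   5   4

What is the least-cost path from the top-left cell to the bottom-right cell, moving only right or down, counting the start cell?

25

Path (0,0) (1,0) (2,0) (2,1) (2,2): 11 + 3 + 2 + 5 + 4 = 25.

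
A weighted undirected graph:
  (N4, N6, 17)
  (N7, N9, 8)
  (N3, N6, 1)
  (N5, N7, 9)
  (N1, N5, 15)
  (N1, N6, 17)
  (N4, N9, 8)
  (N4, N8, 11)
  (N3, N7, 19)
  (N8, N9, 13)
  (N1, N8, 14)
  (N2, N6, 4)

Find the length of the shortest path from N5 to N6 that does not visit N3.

Checking several routes:
N5 -> N1 -> N8 -> N4 -> N6: 15 + 14 + 11 + 17 = 57
N5 -> N7 -> N9 -> N8 -> N1 -> N6: 9 + 8 + 13 + 14 + 17 = 61
N5 -> N7 -> N9 -> N4 -> N6: 9 + 8 + 8 + 17 = 42
N5 -> N7 -> N9 -> N8 -> N4 -> N6: 9 + 8 + 13 + 11 + 17 = 58
N5 -> N1 -> N6: 15 + 17 = 32
Best route has total 32.

32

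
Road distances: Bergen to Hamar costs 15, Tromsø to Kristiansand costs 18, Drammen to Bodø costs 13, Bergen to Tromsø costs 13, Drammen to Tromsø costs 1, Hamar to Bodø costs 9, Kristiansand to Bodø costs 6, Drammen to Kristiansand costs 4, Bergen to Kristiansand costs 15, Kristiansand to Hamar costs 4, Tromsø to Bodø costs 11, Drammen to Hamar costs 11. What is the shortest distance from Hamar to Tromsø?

9

A few of the Hamar→Tromsø routes:
Hamar -> Bodø -> Kristiansand -> Drammen -> Tromsø: 9 + 6 + 4 + 1 = 20
Hamar -> Kristiansand -> Drammen -> Tromsø: 4 + 4 + 1 = 9
Hamar -> Kristiansand -> Bodø -> Tromsø: 4 + 6 + 11 = 21
Hamar -> Drammen -> Tromsø: 11 + 1 = 12
Hamar -> Bodø -> Tromsø: 9 + 11 = 20
Shortest: 9.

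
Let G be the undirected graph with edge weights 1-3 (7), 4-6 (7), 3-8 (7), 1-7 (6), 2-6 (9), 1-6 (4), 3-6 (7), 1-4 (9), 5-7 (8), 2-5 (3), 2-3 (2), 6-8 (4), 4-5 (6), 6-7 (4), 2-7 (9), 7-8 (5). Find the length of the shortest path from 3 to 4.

Comparing a few candidate routes:
3 -> 2 -> 5 -> 4: 2 + 3 + 6 = 11
3 -> 1 -> 4: 7 + 9 = 16
3 -> 1 -> 6 -> 4: 7 + 4 + 7 = 18
3 -> 6 -> 4: 7 + 7 = 14
Shortest: 11.

11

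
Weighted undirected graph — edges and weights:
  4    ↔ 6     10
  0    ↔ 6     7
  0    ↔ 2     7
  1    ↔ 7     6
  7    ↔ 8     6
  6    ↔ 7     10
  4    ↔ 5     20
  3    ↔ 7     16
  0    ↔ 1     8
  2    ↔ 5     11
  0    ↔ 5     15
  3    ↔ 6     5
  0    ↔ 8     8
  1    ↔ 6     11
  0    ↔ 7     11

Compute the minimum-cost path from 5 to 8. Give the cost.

23

Comparing a few candidate routes:
5 → 2 → 0 → 8: 11 + 7 + 8 = 26
5 → 0 → 8: 15 + 8 = 23
5 → 2 → 0 → 7 → 8: 11 + 7 + 11 + 6 = 35
5 → 0 → 7 → 8: 15 + 11 + 6 = 32
The minimum is 23.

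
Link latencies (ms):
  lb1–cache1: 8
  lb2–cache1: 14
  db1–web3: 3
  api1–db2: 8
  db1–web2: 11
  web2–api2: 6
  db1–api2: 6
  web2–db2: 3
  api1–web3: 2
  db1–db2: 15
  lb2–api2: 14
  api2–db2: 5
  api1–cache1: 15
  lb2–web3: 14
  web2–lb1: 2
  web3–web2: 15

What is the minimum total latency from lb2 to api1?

A few of the lb2→api1 routes:
lb2→cache1→api1: 14 + 15 = 29
lb2→web3→api1: 14 + 2 = 16
lb2→api2→db2→api1: 14 + 5 + 8 = 27
lb2→api2→db1→web3→api1: 14 + 6 + 3 + 2 = 25
lb2→api2→web2→db2→api1: 14 + 6 + 3 + 8 = 31
Shortest: 16 ms.

16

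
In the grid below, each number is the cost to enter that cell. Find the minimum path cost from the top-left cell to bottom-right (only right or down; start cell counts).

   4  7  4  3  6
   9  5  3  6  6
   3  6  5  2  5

Best path: [0,0] -> [0,1] -> [0,2] -> [1,2] -> [2,2] -> [2,3] -> [2,4]
Cost: 4 + 7 + 4 + 3 + 5 + 2 + 5 = 30

30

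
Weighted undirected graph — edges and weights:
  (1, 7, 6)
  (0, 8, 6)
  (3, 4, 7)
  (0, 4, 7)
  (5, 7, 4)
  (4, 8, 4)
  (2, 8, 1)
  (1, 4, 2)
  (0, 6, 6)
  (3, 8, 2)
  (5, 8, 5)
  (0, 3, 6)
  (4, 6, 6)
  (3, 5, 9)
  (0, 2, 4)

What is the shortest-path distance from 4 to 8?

A few of the 4→8 routes:
4→8: 4
4→0→2→8: 7 + 4 + 1 = 12
4→3→8: 7 + 2 = 9
Shortest: 4.

4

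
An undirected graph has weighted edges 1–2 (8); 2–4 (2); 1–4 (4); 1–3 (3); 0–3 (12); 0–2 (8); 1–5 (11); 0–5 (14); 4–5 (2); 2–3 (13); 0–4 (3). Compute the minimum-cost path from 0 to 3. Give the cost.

Comparing a few candidate routes:
0 -> 4 -> 1 -> 3: 3 + 4 + 3 = 10
0 -> 3: 12
0 -> 4 -> 2 -> 1 -> 3: 3 + 2 + 8 + 3 = 16
Best route has total 10.

10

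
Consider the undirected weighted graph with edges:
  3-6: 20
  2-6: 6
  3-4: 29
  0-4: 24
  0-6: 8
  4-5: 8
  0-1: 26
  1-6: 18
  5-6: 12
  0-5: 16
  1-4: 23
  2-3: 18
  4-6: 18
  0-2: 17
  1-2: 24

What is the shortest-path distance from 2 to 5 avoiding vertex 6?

Checking several routes:
2→0→4→5: 17 + 24 + 8 = 49
2→1→4→5: 24 + 23 + 8 = 55
2→0→5: 17 + 16 = 33
2→1→0→5: 24 + 26 + 16 = 66
2→3→4→5: 18 + 29 + 8 = 55
Best route has total 33.

33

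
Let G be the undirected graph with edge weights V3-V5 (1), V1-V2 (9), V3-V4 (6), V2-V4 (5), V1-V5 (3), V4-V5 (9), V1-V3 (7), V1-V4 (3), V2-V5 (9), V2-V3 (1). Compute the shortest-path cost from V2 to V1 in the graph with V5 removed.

Checking several routes:
V2 → V3 → V1: 1 + 7 = 8
V2 → V1: 9
V2 → V4 → V1: 5 + 3 = 8
The minimum is 8.

8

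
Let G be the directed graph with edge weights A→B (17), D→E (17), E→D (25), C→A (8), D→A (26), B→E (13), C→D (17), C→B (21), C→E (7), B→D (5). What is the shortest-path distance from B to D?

5

Paths from B to D:
B→E→D: 13 + 25 = 38
B→D: 5
Shortest: 5.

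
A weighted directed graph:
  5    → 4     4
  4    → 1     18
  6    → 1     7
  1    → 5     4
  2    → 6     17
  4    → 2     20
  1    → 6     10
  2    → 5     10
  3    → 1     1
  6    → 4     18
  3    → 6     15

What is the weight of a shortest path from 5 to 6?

32

Candidate routes:
5 → 4 → 1 → 6: 4 + 18 + 10 = 32
5 → 4 → 2 → 6: 4 + 20 + 17 = 41
Best route has total 32.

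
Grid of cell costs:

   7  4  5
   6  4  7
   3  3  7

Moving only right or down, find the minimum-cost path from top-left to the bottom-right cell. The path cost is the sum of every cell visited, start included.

25

Best path: r0c0 r0c1 r1c1 r2c1 r2c2
Cost: 7 + 4 + 4 + 3 + 7 = 25
For comparison, the top-then-right route costs 30.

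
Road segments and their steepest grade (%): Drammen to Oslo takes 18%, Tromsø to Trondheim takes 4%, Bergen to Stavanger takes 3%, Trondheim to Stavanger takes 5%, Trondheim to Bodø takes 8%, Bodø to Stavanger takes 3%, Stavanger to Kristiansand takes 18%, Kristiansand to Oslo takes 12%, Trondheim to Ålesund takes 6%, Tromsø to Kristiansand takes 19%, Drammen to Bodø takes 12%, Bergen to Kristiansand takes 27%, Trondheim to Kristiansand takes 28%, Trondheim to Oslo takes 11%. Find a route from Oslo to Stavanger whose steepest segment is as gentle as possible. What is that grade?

11

Checking several routes:
Oslo - Kristiansand - Stavanger: max(12, 18) = 18
Oslo - Trondheim - Stavanger: max(11, 5) = 11
Oslo - Trondheim - Bodø - Stavanger: max(11, 8, 3) = 11
Best route has worst link 11%.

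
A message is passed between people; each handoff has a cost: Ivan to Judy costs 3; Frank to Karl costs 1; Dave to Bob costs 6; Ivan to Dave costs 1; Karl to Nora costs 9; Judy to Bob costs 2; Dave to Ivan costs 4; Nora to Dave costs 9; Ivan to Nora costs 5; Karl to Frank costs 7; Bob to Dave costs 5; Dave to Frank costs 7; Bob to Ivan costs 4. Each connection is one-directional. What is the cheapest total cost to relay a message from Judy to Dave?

Routes from Judy to Dave:
Judy - Bob - Ivan - Dave: 2 + 4 + 1 = 7
Judy - Bob - Dave: 2 + 5 = 7
Judy - Bob - Ivan - Nora - Dave: 2 + 4 + 5 + 9 = 20
Best route has total 7.

7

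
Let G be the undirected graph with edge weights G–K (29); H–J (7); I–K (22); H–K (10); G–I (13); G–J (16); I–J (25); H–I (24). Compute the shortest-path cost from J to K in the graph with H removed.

Some routes from J to K avoiding H:
J→G→K: 16 + 29 = 45
J→I→K: 25 + 22 = 47
J→G→I→K: 16 + 13 + 22 = 51
Best route has total 45.

45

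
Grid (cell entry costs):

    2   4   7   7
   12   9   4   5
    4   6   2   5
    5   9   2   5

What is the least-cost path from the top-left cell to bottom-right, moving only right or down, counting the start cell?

26

One optimal route is (0,0) (0,1) (0,2) (1,2) (2,2) (3,2) (3,3).
Its cost is 2 + 4 + 7 + 4 + 2 + 2 + 5 = 26.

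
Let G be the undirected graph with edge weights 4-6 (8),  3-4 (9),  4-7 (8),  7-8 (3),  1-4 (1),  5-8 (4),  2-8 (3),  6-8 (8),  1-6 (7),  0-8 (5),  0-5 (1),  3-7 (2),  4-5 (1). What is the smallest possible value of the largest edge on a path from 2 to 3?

3

A few of the 2→3 routes:
2 -> 8 -> 7 -> 3: max(3, 3, 2) = 3
2 -> 8 -> 5 -> 4 -> 7 -> 3: max(3, 4, 1, 8, 2) = 8
2 -> 8 -> 0 -> 5 -> 4 -> 7 -> 3: max(3, 5, 1, 1, 8, 2) = 8
Best route has worst link 3.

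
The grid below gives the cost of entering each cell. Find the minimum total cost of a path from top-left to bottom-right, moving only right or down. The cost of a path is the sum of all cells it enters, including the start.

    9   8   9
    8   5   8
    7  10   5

One optimal route is (0,0) -> (0,1) -> (1,1) -> (1,2) -> (2,2).
Its cost is 9 + 8 + 5 + 8 + 5 = 35.

35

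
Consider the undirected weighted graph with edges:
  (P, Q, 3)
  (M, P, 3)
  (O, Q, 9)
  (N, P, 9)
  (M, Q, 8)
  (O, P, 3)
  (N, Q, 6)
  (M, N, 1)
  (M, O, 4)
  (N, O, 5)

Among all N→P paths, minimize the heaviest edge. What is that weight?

3

Comparing a few candidate routes:
N-Q-P: max(6, 3) = 6
N-M-O-P: max(1, 4, 3) = 4
N-M-P: max(1, 3) = 3
N-O-P: max(5, 3) = 5
N-O-M-Q-P: max(5, 4, 8, 3) = 8
N-O-M-P: max(5, 4, 3) = 5
Smallest bottleneck: 3.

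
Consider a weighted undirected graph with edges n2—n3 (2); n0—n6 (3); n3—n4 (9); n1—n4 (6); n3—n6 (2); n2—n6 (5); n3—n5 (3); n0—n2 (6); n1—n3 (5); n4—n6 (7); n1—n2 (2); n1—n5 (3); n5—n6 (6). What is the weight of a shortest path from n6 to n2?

Comparing a few candidate routes:
n6 -> n2: 5
n6 -> n3 -> n1 -> n2: 2 + 5 + 2 = 9
n6 -> n3 -> n2: 2 + 2 = 4
n6 -> n0 -> n2: 3 + 6 = 9
Shortest: 4.

4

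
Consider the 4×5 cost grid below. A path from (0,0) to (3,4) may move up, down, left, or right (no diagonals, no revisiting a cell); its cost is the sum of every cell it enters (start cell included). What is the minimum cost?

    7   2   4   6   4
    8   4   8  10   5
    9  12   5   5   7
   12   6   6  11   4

One optimal route is (0,0)→(0,1)→(0,2)→(0,3)→(0,4)→(1,4)→(2,4)→(3,4).
Its cost is 7 + 2 + 4 + 6 + 4 + 5 + 7 + 4 = 39.

39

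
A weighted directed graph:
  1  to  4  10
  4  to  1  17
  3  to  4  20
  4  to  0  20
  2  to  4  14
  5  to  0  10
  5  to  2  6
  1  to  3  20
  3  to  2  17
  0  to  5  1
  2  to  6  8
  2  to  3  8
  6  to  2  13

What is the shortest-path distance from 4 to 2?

Paths from 4 to 2:
4 -> 0 -> 5 -> 2: 20 + 1 + 6 = 27
4 -> 1 -> 3 -> 2: 17 + 20 + 17 = 54
Shortest: 27.

27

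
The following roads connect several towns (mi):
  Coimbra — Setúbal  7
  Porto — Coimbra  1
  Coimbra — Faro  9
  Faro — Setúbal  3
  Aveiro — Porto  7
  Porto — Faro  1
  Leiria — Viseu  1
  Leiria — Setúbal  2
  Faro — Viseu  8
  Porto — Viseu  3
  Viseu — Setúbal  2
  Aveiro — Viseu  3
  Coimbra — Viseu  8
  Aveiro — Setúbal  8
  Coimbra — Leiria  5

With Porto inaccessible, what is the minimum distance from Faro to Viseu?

Comparing a few candidate routes:
Faro → Setúbal → Leiria → Viseu: 3 + 2 + 1 = 6
Faro → Viseu: 8
Faro → Setúbal → Aveiro → Viseu: 3 + 8 + 3 = 14
Faro → Setúbal → Viseu: 3 + 2 = 5
Best route has total 5 mi.

5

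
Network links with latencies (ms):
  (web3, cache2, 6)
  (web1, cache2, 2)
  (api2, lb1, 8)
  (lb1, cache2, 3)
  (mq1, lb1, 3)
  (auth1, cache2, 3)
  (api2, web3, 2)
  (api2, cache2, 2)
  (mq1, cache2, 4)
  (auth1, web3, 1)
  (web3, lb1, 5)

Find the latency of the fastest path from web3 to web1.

Some routes from web3 to web1:
web3-api2-cache2-web1: 2 + 2 + 2 = 6
web3-cache2-web1: 6 + 2 = 8
web3-auth1-cache2-web1: 1 + 3 + 2 = 6
web3-lb1-cache2-web1: 5 + 3 + 2 = 10
Shortest: 6 ms.

6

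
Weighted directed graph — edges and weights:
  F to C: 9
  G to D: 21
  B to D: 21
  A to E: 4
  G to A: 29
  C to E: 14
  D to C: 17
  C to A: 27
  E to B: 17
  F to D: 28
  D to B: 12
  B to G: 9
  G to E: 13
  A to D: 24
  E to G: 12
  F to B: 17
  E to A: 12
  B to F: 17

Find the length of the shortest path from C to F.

Some routes from C to F:
C → E → B → F: 14 + 17 + 17 = 48
C → A → E → B → F: 27 + 4 + 17 + 17 = 65
C → A → D → B → F: 27 + 24 + 12 + 17 = 80
C → E → G → D → B → F: 14 + 12 + 21 + 12 + 17 = 76
C → E → A → D → B → F: 14 + 12 + 24 + 12 + 17 = 79
Shortest: 48.

48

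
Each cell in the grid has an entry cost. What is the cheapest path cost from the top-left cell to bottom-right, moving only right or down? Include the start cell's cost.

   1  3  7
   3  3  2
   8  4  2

One optimal route is r0c0 r0c1 r1c1 r1c2 r2c2.
Its cost is 1 + 3 + 3 + 2 + 2 = 11.
(Top row then right column would cost 15.)

11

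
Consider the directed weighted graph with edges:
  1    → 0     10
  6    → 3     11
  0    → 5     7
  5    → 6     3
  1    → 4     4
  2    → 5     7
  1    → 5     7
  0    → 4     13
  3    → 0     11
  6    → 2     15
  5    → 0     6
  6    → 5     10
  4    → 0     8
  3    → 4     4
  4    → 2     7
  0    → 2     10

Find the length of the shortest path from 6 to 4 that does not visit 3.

Paths from 6 to 4 avoiding 3:
6 -> 2 -> 5 -> 0 -> 4: 15 + 7 + 6 + 13 = 41
6 -> 5 -> 0 -> 4: 10 + 6 + 13 = 29
Best route has total 29.

29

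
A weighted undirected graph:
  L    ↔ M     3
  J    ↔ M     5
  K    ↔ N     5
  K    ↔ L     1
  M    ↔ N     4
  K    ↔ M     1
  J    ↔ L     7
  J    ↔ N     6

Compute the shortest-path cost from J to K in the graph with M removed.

8

Routes from J to K avoiding M:
J → L → K: 7 + 1 = 8
J → N → K: 6 + 5 = 11
The minimum is 8.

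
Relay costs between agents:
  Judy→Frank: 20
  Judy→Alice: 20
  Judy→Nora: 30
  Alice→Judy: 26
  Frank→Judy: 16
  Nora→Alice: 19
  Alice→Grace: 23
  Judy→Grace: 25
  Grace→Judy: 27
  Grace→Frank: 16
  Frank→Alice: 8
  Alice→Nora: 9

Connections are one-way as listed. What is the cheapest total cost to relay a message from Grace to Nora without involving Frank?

56

Routes from Grace to Nora avoiding Frank:
Grace→Judy→Alice→Nora: 27 + 20 + 9 = 56
Grace→Judy→Nora: 27 + 30 = 57
Shortest: 56.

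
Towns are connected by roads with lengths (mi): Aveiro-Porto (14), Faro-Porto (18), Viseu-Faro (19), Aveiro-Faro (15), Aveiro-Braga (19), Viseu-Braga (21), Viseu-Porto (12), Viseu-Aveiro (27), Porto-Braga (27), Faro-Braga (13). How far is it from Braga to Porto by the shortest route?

A few of the Braga→Porto routes:
Braga-Aveiro-Porto: 19 + 14 = 33
Braga-Porto: 27
Braga-Faro-Porto: 13 + 18 = 31
Braga-Viseu-Porto: 21 + 12 = 33
Best route has total 27 mi.

27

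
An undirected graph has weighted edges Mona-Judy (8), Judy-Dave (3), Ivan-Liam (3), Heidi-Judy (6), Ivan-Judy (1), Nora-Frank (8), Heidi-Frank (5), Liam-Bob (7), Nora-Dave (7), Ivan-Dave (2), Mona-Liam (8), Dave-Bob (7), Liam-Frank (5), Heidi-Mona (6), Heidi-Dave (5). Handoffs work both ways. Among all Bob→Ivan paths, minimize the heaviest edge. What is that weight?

7

Some routes from Bob to Ivan:
Bob -> Liam -> Frank -> Heidi -> Dave -> Ivan: max(7, 5, 5, 5, 2) = 7
Bob -> Liam -> Ivan: max(7, 3) = 7
Bob -> Liam -> Frank -> Heidi -> Dave -> Judy -> Ivan: max(7, 5, 5, 5, 3, 1) = 7
Best route has worst link 7.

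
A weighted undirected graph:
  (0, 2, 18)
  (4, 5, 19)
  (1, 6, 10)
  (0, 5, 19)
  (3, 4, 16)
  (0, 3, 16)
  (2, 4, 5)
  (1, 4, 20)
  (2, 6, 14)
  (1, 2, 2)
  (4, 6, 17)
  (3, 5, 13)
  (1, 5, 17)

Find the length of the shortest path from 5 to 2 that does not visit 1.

Checking several routes:
5 → 3 → 0 → 2: 13 + 16 + 18 = 47
5 → 3 → 4 → 2: 13 + 16 + 5 = 34
5 → 0 → 2: 19 + 18 = 37
5 → 4 → 6 → 2: 19 + 17 + 14 = 50
5 → 4 → 2: 19 + 5 = 24
The minimum is 24.

24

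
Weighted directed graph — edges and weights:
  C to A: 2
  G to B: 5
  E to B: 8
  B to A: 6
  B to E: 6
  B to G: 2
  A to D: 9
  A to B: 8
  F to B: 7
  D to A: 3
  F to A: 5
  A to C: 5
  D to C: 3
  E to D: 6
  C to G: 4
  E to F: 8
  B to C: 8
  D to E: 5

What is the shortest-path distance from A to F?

22

Routes from A to F:
A→B→E→F: 8 + 6 + 8 = 22
A→D→C→G→B→E→F: 9 + 3 + 4 + 5 + 6 + 8 = 35
A→D→E→F: 9 + 5 + 8 = 22
A→C→G→B→E→F: 5 + 4 + 5 + 6 + 8 = 28
Shortest: 22.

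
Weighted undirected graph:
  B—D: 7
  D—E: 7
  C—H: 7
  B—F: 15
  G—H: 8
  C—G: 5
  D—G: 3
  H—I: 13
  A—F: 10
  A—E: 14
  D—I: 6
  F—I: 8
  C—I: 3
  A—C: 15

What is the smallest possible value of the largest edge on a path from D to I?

5

Some routes from D to I:
D→G→C→I: max(3, 5, 3) = 5
D→I: max(6) = 6
D→G→C→H→I: max(3, 5, 7, 13) = 13
D→G→H→I: max(3, 8, 13) = 13
D→E→A→F→I: max(7, 14, 10, 8) = 14
D→G→H→C→I: max(3, 8, 7, 3) = 8
Smallest bottleneck: 5.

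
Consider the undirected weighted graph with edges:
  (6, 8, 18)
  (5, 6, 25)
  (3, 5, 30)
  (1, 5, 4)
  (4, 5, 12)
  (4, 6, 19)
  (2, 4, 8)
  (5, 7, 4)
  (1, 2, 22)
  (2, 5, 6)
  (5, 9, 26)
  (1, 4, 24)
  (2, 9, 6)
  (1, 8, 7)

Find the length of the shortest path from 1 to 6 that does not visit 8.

Comparing a few candidate routes:
1 → 5 → 6: 4 + 25 = 29
1 → 5 → 2 → 4 → 6: 4 + 6 + 8 + 19 = 37
1 → 5 → 4 → 6: 4 + 12 + 19 = 35
Best route has total 29.

29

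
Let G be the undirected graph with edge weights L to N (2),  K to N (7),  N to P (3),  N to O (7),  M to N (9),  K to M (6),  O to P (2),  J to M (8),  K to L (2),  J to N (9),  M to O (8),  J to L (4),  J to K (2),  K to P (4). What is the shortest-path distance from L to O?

7

Checking several routes:
L→K→P→O: 2 + 4 + 2 = 8
L→N→P→O: 2 + 3 + 2 = 7
L→N→K→P→O: 2 + 7 + 4 + 2 = 15
L→N→O: 2 + 7 = 9
L→K→N→P→O: 2 + 7 + 3 + 2 = 14
L→J→K→P→O: 4 + 2 + 4 + 2 = 12
Shortest: 7.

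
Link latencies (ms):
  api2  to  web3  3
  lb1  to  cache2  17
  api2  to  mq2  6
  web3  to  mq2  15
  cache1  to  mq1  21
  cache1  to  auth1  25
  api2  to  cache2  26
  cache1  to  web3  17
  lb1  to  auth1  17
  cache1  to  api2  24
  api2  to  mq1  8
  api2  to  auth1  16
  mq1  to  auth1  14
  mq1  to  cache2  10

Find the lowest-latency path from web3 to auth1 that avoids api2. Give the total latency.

42

Candidate routes:
web3-cache1-mq1-cache2-lb1-auth1: 17 + 21 + 10 + 17 + 17 = 82
web3-cache1-auth1: 17 + 25 = 42
web3-cache1-mq1-auth1: 17 + 21 + 14 = 52
The minimum is 42 ms.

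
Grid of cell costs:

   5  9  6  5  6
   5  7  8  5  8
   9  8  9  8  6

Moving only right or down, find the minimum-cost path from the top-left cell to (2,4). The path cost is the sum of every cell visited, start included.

44

Path [0,0] -> [0,1] -> [0,2] -> [0,3] -> [1,3] -> [1,4] -> [2,4]: 5 + 9 + 6 + 5 + 5 + 8 + 6 = 44.
For comparison, the top-then-right route costs 45.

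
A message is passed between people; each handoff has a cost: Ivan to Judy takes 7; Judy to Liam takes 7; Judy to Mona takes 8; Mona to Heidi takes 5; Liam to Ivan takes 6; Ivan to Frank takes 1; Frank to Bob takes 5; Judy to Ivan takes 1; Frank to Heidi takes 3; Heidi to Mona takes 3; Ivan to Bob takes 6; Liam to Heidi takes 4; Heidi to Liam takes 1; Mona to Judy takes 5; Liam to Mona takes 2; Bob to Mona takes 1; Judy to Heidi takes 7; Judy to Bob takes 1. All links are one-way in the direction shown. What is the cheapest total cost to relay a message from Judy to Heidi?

5

A few of the Judy→Heidi routes:
Judy -> Ivan -> Frank -> Bob -> Mona -> Heidi: 1 + 1 + 5 + 1 + 5 = 13
Judy -> Ivan -> Bob -> Mona -> Heidi: 1 + 6 + 1 + 5 = 13
Judy -> Heidi: 7
Judy -> Liam -> Heidi: 7 + 4 = 11
Judy -> Ivan -> Frank -> Heidi: 1 + 1 + 3 = 5
Judy -> Bob -> Mona -> Heidi: 1 + 1 + 5 = 7
Best route has total 5.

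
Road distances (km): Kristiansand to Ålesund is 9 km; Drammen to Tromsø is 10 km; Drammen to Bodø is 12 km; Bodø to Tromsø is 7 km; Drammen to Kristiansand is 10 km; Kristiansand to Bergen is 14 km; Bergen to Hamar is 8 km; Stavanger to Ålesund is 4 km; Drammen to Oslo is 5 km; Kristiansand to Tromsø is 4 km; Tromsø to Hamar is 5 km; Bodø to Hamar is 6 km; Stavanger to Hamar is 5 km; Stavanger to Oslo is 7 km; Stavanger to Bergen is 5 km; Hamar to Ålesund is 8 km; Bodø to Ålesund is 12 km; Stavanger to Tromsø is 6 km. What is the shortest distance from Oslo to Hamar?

Comparing a few candidate routes:
Oslo → Stavanger → Hamar: 7 + 5 = 12
Oslo → Stavanger → Tromsø → Hamar: 7 + 6 + 5 = 18
Oslo → Stavanger → Ålesund → Hamar: 7 + 4 + 8 = 19
Shortest: 12 km.

12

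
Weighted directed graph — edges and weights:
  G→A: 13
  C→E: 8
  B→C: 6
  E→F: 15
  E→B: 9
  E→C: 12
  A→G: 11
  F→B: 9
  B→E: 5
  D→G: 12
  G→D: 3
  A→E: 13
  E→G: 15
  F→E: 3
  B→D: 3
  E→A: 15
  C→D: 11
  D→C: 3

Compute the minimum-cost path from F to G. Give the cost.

18

Checking several routes:
F-B-C-E-G: 9 + 6 + 8 + 15 = 38
F-B-D-G: 9 + 3 + 12 = 24
F-B-E-G: 9 + 5 + 15 = 29
F-E-G: 3 + 15 = 18
F-E-A-G: 3 + 15 + 11 = 29
F-E-B-D-G: 3 + 9 + 3 + 12 = 27
Shortest: 18.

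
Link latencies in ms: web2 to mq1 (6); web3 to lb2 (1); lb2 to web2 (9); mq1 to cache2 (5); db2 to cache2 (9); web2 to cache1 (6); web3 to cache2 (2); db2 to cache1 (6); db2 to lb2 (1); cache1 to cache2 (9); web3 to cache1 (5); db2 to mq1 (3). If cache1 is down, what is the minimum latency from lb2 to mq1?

Checking several routes:
lb2-db2-mq1: 1 + 3 = 4
lb2-web3-cache2-db2-mq1: 1 + 2 + 9 + 3 = 15
lb2-web2-mq1: 9 + 6 = 15
lb2-web3-cache2-mq1: 1 + 2 + 5 = 8
Best route has total 4 ms.

4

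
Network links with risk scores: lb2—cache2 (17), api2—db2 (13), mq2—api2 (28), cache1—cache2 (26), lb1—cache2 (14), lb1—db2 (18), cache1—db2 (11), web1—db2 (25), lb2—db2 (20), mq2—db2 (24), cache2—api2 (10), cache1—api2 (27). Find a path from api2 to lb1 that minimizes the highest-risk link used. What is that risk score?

A few of the api2→lb1 routes:
api2 - db2 - lb1: max(13, 18) = 18
api2 - cache2 - lb1: max(10, 14) = 14
api2 - cache2 - lb2 - db2 - lb1: max(10, 17, 20, 18) = 20
Best route has worst link 14.

14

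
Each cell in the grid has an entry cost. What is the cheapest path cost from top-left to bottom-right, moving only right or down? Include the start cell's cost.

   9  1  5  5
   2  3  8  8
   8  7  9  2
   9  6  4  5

35

Cheapest: (0,0) → (0,1) → (0,2) → (0,3) → (1,3) → (2,3) → (3,3)
  9 + 1 + 5 + 5 + 8 + 2 + 5 = 35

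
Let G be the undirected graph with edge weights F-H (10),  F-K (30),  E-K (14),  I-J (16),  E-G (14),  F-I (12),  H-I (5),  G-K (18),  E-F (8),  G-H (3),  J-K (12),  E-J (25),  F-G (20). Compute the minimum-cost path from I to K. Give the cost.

Checking several routes:
I - H - G - E - K: 5 + 3 + 14 + 14 = 36
I - H - F - E - K: 5 + 10 + 8 + 14 = 37
I - J - K: 16 + 12 = 28
I - F - E - K: 12 + 8 + 14 = 34
I - H - G - K: 5 + 3 + 18 = 26
I - F - K: 12 + 30 = 42
Shortest: 26.

26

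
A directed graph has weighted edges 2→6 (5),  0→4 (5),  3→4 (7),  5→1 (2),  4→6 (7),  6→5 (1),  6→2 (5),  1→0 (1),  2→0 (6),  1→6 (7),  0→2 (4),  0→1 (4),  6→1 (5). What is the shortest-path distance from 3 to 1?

Routes from 3 to 1:
3 -> 4 -> 6 -> 2 -> 0 -> 1: 7 + 7 + 5 + 6 + 4 = 29
3 -> 4 -> 6 -> 1: 7 + 7 + 5 = 19
3 -> 4 -> 6 -> 5 -> 1: 7 + 7 + 1 + 2 = 17
The minimum is 17.

17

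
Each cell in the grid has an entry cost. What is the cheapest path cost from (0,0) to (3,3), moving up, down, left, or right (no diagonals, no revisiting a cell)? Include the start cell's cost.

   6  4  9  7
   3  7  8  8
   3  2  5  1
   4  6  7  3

Take (0,0) (1,0) (2,0) (2,1) (2,2) (2,3) (3,3) for a total of 6 + 3 + 3 + 2 + 5 + 1 + 3 = 23.

23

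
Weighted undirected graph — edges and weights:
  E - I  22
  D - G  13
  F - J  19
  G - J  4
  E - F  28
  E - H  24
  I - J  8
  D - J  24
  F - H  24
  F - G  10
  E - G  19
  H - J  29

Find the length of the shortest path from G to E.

Checking several routes:
G-F-E: 10 + 28 = 38
G-J-I-E: 4 + 8 + 22 = 34
G-E: 19
Shortest: 19.

19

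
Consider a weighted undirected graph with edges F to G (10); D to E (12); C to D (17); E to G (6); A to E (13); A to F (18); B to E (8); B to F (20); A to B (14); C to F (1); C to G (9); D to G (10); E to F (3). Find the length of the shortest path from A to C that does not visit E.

19

Checking several routes:
A -> B -> F -> C: 14 + 20 + 1 = 35
A -> B -> F -> G -> C: 14 + 20 + 10 + 9 = 53
A -> F -> G -> C: 18 + 10 + 9 = 37
A -> F -> C: 18 + 1 = 19
Shortest: 19.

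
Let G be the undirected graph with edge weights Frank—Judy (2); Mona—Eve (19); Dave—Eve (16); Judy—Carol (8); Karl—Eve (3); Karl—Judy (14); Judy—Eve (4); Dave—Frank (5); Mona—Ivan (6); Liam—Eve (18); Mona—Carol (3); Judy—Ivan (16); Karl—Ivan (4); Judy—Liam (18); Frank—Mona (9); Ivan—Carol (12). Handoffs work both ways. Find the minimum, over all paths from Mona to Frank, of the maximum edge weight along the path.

6

Some routes from Mona to Frank:
Mona→Carol→Ivan→Karl→Eve→Judy→Frank: max(3, 12, 4, 3, 4, 2) = 12
Mona→Ivan→Karl→Eve→Judy→Frank: max(6, 4, 3, 4, 2) = 6
Mona→Frank: max(9) = 9
Mona→Ivan→Carol→Judy→Frank: max(6, 12, 8, 2) = 12
Mona→Carol→Judy→Frank: max(3, 8, 2) = 8
Smallest bottleneck: 6.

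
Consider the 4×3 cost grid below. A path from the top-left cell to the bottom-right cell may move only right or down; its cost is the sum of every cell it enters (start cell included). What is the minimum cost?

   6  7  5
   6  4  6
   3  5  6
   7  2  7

29

Cheapest: [0,0] [1,0] [2,0] [2,1] [3,1] [3,2]
  6 + 6 + 3 + 5 + 2 + 7 = 29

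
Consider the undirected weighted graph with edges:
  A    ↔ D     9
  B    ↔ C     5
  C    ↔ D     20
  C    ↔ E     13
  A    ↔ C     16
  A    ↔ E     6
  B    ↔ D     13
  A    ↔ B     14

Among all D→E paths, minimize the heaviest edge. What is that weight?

Some routes from D to E:
D - A - E: max(9, 6) = 9
D - A - B - C - E: max(9, 14, 5, 13) = 14
D - B - A - C - E: max(13, 14, 16, 13) = 16
D - B - C - A - E: max(13, 5, 16, 6) = 16
D - B - C - E: max(13, 5, 13) = 13
D - B - A - E: max(13, 14, 6) = 14
The minimum achievable maximum is 9.

9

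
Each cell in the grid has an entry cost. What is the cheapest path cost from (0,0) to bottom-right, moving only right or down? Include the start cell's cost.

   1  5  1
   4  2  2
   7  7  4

Take r0c0→r0c1→r0c2→r1c2→r2c2 for a total of 1 + 5 + 1 + 2 + 4 = 13.

13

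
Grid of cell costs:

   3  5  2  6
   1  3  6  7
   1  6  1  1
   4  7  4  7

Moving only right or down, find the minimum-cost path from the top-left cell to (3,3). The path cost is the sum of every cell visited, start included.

20

Path [0,0] → [1,0] → [2,0] → [2,1] → [2,2] → [2,3] → [3,3]: 3 + 1 + 1 + 6 + 1 + 1 + 7 = 20.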